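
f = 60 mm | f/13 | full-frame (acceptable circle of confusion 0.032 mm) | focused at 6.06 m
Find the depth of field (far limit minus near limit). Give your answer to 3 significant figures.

16.2 m

Hyperfocal distance H = f²/(N·c) + f = 60²/(13 × 0.032) + 60 = 3600/0.416 + 60 ≈ 8713.8 mm ≈ 8.714 m.
Near limit Dn = s·(H − f)/(H + s − 2f) = 6060 × (8713.8 − 60) / (8713.8 + 6060 − 2 × 60) = 6060 × 8653.8 / 14653.8 ≈ 3579 mm.
Far limit Df = s·(H − f)/(H − s) = 6060 × (8713.8 − 60) / (8713.8 − 6060) = 6060 × 8653.8 / 2653.8 ≈ 19761 mm.
Depth of field = Df − Dn = 19761 − 3579 ≈ 16182 mm ≈ 16.2 m.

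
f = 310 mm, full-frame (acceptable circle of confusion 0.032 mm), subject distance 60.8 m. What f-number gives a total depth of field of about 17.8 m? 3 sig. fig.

f/7.12

Write h = H − f = f²/(N·c). The thin-lens limits are Dn = s·h/(h + (s−f)) and Df = s·h/(h − (s−f)), so DoF = Df − Dn = 2·s·(s−f)·h / (h² − (s−f)²).
That is a quadratic in h: DoF·h² − 2·s·(s−f)·h − DoF·(s−f)² = 0 ⇒ h = (s−f)·(s + √(s² + DoF²)) / DoF = 60490 × (60800 + √(60800² + 17800²)) / 17800 = 60490 × (60800 + 63352.0) / 17800 ≈ 421908 mm.
Then N = f²/(c·h) = 310² / (0.032 × 421908) = 96100 / 13501 ≈ 7.12.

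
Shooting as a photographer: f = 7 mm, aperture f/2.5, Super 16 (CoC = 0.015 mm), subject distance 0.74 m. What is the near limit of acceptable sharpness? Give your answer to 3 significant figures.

Hyperfocal distance H = f²/(N·c) + f = 7²/(2.5 × 0.015) + 7 = 49/0.0375 + 7 ≈ 1313.7 mm ≈ 1.314 m.
Near limit Dn = s·(H − f)/(H + s − 2f) = 740 × (1313.7 − 7) / (1313.7 + 740 − 2 × 7) = 740 × 1306.7 / 2039.7 ≈ 474.06 mm.

474 mm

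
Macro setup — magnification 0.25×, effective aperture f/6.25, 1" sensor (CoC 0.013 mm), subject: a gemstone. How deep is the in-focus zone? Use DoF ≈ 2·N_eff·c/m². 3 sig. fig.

At magnification m, DoF ≈ 2·N_eff·c/m² = 2 × 6.25 × 0.013 / 0.25² = 0.1625 / 0.0625 ≈ 2.6 mm.

2.60 mm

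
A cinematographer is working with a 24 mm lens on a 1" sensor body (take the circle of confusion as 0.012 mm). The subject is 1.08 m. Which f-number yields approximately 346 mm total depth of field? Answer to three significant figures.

f/7.10

Write h = H − f = f²/(N·c). The thin-lens limits are Dn = s·h/(h + (s−f)) and Df = s·h/(h − (s−f)), so DoF = Df − Dn = 2·s·(s−f)·h / (h² − (s−f)²).
That is a quadratic in h: DoF·h² − 2·s·(s−f)·h − DoF·(s−f)² = 0 ⇒ h = (s−f)·(s + √(s² + DoF²)) / DoF = 1056 × (1080 + √(1080² + 346²)) / 346 = 1056 × (1080 + 1134.07) / 346 ≈ 6757.4 mm.
Then N = f²/(c·h) = 24² / (0.012 × 6757.4) = 576 / 81.089 ≈ 7.10.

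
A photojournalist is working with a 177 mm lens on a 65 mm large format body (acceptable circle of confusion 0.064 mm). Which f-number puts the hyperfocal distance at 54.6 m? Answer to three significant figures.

Rearrange H = f²/(N·c) + f for N: N = f² / ((H − f)·c).
N = 177² / ((54600 − 177) × 0.064) = 31329 / 3483 ≈ 8.99.

f/8.99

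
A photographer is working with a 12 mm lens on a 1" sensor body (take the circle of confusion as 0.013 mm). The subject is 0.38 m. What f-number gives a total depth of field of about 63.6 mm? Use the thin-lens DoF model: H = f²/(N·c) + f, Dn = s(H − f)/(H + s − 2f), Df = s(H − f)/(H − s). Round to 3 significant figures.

Write h = H − f = f²/(N·c). The thin-lens limits are Dn = s·h/(h + (s−f)) and Df = s·h/(h − (s−f)), so DoF = Df − Dn = 2·s·(s−f)·h / (h² − (s−f)²).
That is a quadratic in h: DoF·h² − 2·s·(s−f)·h − DoF·(s−f)² = 0 ⇒ h = (s−f)·(s + √(s² + DoF²)) / DoF = 368 × (380 + √(380² + 63.6²)) / 63.6 = 368 × (380 + 385.286) / 63.6 ≈ 4428.1 mm.
Then N = f²/(c·h) = 12² / (0.013 × 4428.1) = 144 / 57.565 ≈ 2.50.

f/2.50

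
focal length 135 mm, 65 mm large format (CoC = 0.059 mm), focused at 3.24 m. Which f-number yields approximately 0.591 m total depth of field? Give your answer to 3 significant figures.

f/9

Write h = H − f = f²/(N·c). The thin-lens limits are Dn = s·h/(h + (s−f)) and Df = s·h/(h − (s−f)), so DoF = Df − Dn = 2·s·(s−f)·h / (h² − (s−f)²).
That is a quadratic in h: DoF·h² − 2·s·(s−f)·h − DoF·(s−f)² = 0 ⇒ h = (s−f)·(s + √(s² + DoF²)) / DoF = 3105 × (3240 + √(3240² + 591²)) / 591 = 3105 × (3240 + 3293.46) / 591 ≈ 34326 mm.
Then N = f²/(c·h) = 135² / (0.059 × 34326) = 18225 / 2025.2 ≈ 9.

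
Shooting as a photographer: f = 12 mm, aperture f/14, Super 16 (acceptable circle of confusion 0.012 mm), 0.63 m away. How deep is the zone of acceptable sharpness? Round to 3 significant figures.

Hyperfocal distance H = f²/(N·c) + f = 12²/(14 × 0.012) + 12 = 144/0.168 + 12 ≈ 869.1 mm ≈ 0.869 m.
Near limit Dn = s·(H − f)/(H + s − 2f) = 630 × (869.1 − 12) / (869.1 + 630 − 2 × 12) = 630 × 857.1 / 1475.1 ≈ 366.1 mm.
Far limit Df = s·(H − f)/(H − s) = 630 × (869.1 − 12) / (869.1 − 630) = 630 × 857.1 / 239.1 ≈ 2258.1 mm.
Depth of field = Df − Dn = 2258.1 − 366.1 ≈ 1892.0 mm ≈ 1.89 m.

1.89 m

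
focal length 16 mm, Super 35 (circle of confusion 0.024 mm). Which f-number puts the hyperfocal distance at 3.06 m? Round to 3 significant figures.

f/3.50

Rearrange H = f²/(N·c) + f for N: N = f² / ((H − f)·c).
N = 16² / ((3060 − 16) × 0.024) = 256 / 73.06 ≈ 3.50.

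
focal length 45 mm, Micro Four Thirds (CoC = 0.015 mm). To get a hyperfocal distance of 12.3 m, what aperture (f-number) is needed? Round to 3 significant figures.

f/11

Rearrange H = f²/(N·c) + f for N: N = f² / ((H − f)·c).
N = 45² / ((12300 − 45) × 0.015) = 2025 / 183.8 ≈ 11.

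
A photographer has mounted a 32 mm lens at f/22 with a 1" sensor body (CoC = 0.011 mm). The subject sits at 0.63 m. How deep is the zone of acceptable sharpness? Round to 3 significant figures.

182 mm

Hyperfocal distance H = f²/(N·c) + f = 32²/(22 × 0.011) + 32 = 1024/0.242 + 32 ≈ 4263.4 mm ≈ 4.263 m.
Near limit Dn = s·(H − f)/(H + s − 2f) = 630 × (4263.4 − 32) / (4263.4 + 630 − 2 × 32) = 630 × 4231.4 / 4829.4 ≈ 551.99 mm.
Far limit Df = s·(H − f)/(H − s) = 630 × (4263.4 − 32) / (4263.4 − 630) = 630 × 4231.4 / 3633.4 ≈ 733.69 mm.
Depth of field = Df − Dn = 733.69 − 551.99 ≈ 181.70 mm.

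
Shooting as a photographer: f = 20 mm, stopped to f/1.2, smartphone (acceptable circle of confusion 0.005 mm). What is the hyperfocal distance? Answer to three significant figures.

Hyperfocal distance H = f²/(N·c) + f = 20²/(1.2 × 0.005) + 20 = 400/0.006 + 20 ≈ 66686.7 mm ≈ 66.7 m.

66.7 m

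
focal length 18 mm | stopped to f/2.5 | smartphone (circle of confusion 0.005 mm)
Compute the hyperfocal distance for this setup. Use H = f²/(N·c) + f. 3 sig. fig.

25.9 m

Hyperfocal distance H = f²/(N·c) + f = 18²/(2.5 × 0.005) + 18 = 324/0.0125 + 18 ≈ 25938.0 mm ≈ 25.9 m.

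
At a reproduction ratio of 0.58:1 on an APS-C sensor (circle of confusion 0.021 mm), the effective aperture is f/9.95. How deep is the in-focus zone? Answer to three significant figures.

1.24 mm

At magnification m, DoF ≈ 2·N_eff·c/m² = 2 × 9.95 × 0.021 / 0.58² = 0.4179 / 0.3364 ≈ 1.24 mm.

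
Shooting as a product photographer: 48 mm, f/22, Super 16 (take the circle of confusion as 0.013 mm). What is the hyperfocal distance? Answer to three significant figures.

Hyperfocal distance H = f²/(N·c) + f = 48²/(22 × 0.013) + 48 = 2304/0.286 + 48 ≈ 8103.9 mm ≈ 8.10 m.

8.10 m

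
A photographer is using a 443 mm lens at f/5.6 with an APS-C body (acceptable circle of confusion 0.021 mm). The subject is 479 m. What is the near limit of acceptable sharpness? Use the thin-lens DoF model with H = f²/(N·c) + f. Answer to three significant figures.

372 m

Hyperfocal distance H = f²/(N·c) + f = 443²/(5.6 × 0.021) + 443 = 196249/0.1176 + 443 ≈ 1669227.0 mm ≈ 1669 m.
Near limit Dn = s·(H − f)/(H + s − 2f) = 479000 × (1669227.0 − 443) / (1669227.0 + 479000 − 2 × 443) = 479000 × 1668784.0 / 2147341.0 ≈ 372250 mm ≈ 372 m.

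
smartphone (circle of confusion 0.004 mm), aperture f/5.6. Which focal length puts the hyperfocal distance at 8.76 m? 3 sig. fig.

From H = f²/(N·c) + f, with f ≪ H: f ≈ √(H·N·c) = √(8760 × 5.6 × 0.004) = √196.22 ≈ 14.01 mm.
The +f correction barely moves this — solving exactly, f² + N·c·f − N·c·H = 0 ⇒ f = (−N·c + √((N·c)² + 4·N·c·H))/2 = (−0.0224 + √784.90)/2 ≈ 13.997 mm, so f ≈ 14.0 mm.

14.0 mm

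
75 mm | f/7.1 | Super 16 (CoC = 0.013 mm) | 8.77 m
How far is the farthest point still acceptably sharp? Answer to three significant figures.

10.2 m

Hyperfocal distance H = f²/(N·c) + f = 75²/(7.1 × 0.013) + 75 = 5625/0.0923 + 75 ≈ 61017.6 mm ≈ 61.02 m.
Far limit Df = s·(H − f)/(H − s) = 8770 × (61017.6 − 75) / (61017.6 − 8770) = 8770 × 60942.6 / 52247.6 ≈ 10229 mm ≈ 10.2 m.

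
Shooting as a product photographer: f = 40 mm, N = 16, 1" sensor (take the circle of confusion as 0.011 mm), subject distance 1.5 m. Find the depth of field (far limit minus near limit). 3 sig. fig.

Hyperfocal distance H = f²/(N·c) + f = 40²/(16 × 0.011) + 40 = 1600/0.176 + 40 ≈ 9130.9 mm ≈ 9.131 m.
Near limit Dn = s·(H − f)/(H + s − 2f) = 1500 × (9130.9 − 40) / (9130.9 + 1500 − 2 × 40) = 1500 × 9090.9 / 10550.9 ≈ 1292.43 mm.
Far limit Df = s·(H − f)/(H − s) = 1500 × (9130.9 − 40) / (9130.9 − 1500) = 1500 × 9090.9 / 7630.9 ≈ 1786.99 mm.
Depth of field = Df − Dn = 1786.99 − 1292.43 ≈ 494.56 mm.

495 mm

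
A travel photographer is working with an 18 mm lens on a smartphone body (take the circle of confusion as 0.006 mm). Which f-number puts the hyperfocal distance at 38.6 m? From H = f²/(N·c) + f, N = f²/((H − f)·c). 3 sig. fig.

f/1.40

Rearrange H = f²/(N·c) + f for N: N = f² / ((H − f)·c).
N = 18² / ((38600 − 18) × 0.006) = 324 / 231.5 ≈ 1.40.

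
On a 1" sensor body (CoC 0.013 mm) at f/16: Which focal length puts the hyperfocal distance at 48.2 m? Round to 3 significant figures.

From H = f²/(N·c) + f, with f ≪ H: f ≈ √(H·N·c) = √(48200 × 16 × 0.013) = √10026 ≈ 100.1 mm.
The +f correction barely moves this — solving exactly, f² + N·c·f − N·c·H = 0 ⇒ f = (−N·c + √((N·c)² + 4·N·c·H))/2 = (−0.208 + √40102)/2 ≈ 100.02 mm, so f ≈ 100 mm.

100 mm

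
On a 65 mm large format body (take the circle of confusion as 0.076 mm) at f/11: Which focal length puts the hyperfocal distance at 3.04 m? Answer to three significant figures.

From H = f²/(N·c) + f, with f ≪ H: f ≈ √(H·N·c) = √(3040 × 11 × 0.076) = √2541.4 ≈ 50.41 mm.
Exact: f² + N·c·f − N·c·H = 0 ⇒ f = (−N·c + √((N·c)² + 4·N·c·H))/2 = (−0.836 + √10166)/2 ≈ 49.996 mm ≈ 50.0 mm.

50.0 mm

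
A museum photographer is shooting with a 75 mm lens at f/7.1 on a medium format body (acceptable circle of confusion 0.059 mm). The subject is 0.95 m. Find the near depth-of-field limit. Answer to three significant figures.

Hyperfocal distance H = f²/(N·c) + f = 75²/(7.1 × 0.059) + 75 = 5625/0.4189 + 75 ≈ 13503.0 mm ≈ 13.50 m.
Near limit Dn = s·(H − f)/(H + s − 2f) = 950 × (13503.0 − 75) / (13503.0 + 950 − 2 × 75) = 950 × 13428.0 / 14303.0 ≈ 891.88 mm ≈ 0.892 m.

0.892 m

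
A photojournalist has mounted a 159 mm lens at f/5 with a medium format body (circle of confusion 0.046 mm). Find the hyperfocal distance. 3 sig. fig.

110 m

Hyperfocal distance H = f²/(N·c) + f = 159²/(5 × 0.046) + 159 = 25281/0.23 + 159 ≈ 110076.4 mm ≈ 110 m.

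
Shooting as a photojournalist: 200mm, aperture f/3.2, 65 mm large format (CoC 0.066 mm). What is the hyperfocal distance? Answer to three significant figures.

190 m

Hyperfocal distance H = f²/(N·c) + f = 200²/(3.2 × 0.066) + 200 = 40000/0.2112 + 200 ≈ 189593.9 mm ≈ 190 m.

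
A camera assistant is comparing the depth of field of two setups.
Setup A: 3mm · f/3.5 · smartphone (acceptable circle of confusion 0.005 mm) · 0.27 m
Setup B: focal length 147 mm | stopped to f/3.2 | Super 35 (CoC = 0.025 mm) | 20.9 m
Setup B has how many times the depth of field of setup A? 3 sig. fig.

Setup A: H = 3²/(3.5×0.005) + 3 ≈ 517.3 mm; DoF = Df − Dn = 561.53 − 177.73 ≈ 383.80 mm.
Setup B: H = 147²/(3.2×0.025) + 147 ≈ 270259.5 mm; DoF = Df − Dn = 22639.4 − 19408.8 ≈ 3230.6 mm.
Ratio = 3230.6 / 383.80 ≈ 8.42.

8.42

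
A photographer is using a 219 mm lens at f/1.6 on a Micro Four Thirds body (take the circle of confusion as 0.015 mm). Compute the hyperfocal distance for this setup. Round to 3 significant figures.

2000 m

Hyperfocal distance H = f²/(N·c) + f = 219²/(1.6 × 0.015) + 219 = 47961/0.024 + 219 ≈ 1998594.0 mm ≈ 2000 m.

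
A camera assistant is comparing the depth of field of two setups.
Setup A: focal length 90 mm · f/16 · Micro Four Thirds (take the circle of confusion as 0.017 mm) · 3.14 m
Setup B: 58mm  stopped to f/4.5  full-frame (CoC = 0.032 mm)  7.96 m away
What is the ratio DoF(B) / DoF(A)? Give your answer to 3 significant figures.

Setup A: H = 90²/(16×0.017) + 90 ≈ 29869.4 mm; DoF = Df − Dn = 3498.29 − 2848.28 ≈ 650.01 mm.
Setup B: H = 58²/(4.5×0.032) + 58 ≈ 23419.1 mm; DoF = Df − Dn = 12028.8 − 5948.0 ≈ 6080.8 mm.
Ratio = 6080.8 / 650.01 ≈ 9.35.

9.35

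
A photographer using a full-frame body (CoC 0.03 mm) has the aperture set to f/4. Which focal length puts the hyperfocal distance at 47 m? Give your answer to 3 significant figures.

75.0 mm

From H = f²/(N·c) + f, with f ≪ H: f ≈ √(H·N·c) = √(47000 × 4 × 0.03) = √5640.0 ≈ 75.10 mm.
Exact: f² + N·c·f − N·c·H = 0 ⇒ f = (−N·c + √((N·c)² + 4·N·c·H))/2 = (−0.12 + √22560)/2 ≈ 75.040 mm ≈ 75.0 mm.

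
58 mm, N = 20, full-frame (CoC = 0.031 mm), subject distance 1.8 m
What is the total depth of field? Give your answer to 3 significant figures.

Hyperfocal distance H = f²/(N·c) + f = 58²/(20 × 0.031) + 58 = 3364/0.62 + 58 ≈ 5483.8 mm ≈ 5.484 m.
Near limit Dn = s·(H − f)/(H + s − 2f) = 1800 × (5483.8 − 58) / (5483.8 + 1800 − 2 × 58) = 1800 × 5425.8 / 7167.8 ≈ 1362.5 mm.
Far limit Df = s·(H − f)/(H − s) = 1800 × (5483.8 − 58) / (5483.8 − 1800) = 1800 × 5425.8 / 3683.8 ≈ 2651.2 mm.
Depth of field = Df − Dn = 2651.2 − 1362.5 ≈ 1288.7 mm ≈ 1.29 m.

1.29 m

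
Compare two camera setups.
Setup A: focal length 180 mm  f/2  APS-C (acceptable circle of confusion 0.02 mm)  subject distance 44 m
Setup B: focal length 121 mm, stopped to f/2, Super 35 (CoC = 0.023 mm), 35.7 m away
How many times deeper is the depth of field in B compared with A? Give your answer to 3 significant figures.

Setup A: H = 180²/(2×0.02) + 180 ≈ 810180.0 mm; DoF = Df − Dn = 46516.5 − 41741.8 ≈ 4774.7 mm.
Setup B: H = 121²/(2×0.023) + 121 ≈ 318403.6 mm; DoF = Df − Dn = 40192.9 − 32110.5 ≈ 8082.4 mm.
Ratio = 8082.4 / 4774.7 ≈ 1.69.

1.69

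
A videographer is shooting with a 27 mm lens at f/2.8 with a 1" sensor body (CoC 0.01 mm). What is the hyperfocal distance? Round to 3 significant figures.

Hyperfocal distance H = f²/(N·c) + f = 27²/(2.8 × 0.01) + 27 = 729/0.028 + 27 ≈ 26062.7 mm ≈ 26.1 m.

26.1 m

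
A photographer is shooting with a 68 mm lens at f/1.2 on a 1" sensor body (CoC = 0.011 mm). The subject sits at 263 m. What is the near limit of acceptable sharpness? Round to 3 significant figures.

Hyperfocal distance H = f²/(N·c) + f = 68²/(1.2 × 0.011) + 68 = 4624/0.0132 + 68 ≈ 350371.0 mm ≈ 350.4 m.
Near limit Dn = s·(H − f)/(H + s − 2f) = 263000 × (350371.0 − 68) / (350371.0 + 263000 − 2 × 68) = 263000 × 350303.0 / 613235.0 ≈ 150236 mm ≈ 150 m.

150 m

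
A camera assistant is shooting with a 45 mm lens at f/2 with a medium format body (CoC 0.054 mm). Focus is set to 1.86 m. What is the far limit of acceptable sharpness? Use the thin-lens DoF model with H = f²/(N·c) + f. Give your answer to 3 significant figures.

2.06 m

Hyperfocal distance H = f²/(N·c) + f = 45²/(2 × 0.054) + 45 = 2025/0.108 + 45 ≈ 18795.0 mm ≈ 18.80 m.
Far limit Df = s·(H − f)/(H − s) = 1860 × (18795.0 − 45) / (18795.0 − 1860) = 1860 × 18750.0 / 16935.0 ≈ 2059.3 mm ≈ 2.06 m.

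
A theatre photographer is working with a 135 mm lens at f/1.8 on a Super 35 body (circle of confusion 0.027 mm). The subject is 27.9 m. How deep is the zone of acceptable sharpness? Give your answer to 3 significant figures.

4.15 m

Hyperfocal distance H = f²/(N·c) + f = 135²/(1.8 × 0.027) + 135 = 18225/0.0486 + 135 ≈ 375135.0 mm ≈ 375.1 m.
Near limit Dn = s·(H − f)/(H + s − 2f) = 27900 × (375135.0 − 135) / (375135.0 + 27900 − 2 × 135) = 27900 × 375000.0 / 402765.0 ≈ 25976.7 mm.
Far limit Df = s·(H − f)/(H − s) = 27900 × (375135.0 − 135) / (375135.0 − 27900) = 27900 × 375000.0 / 347235.0 ≈ 30130.9 mm.
Depth of field = Df − Dn = 30130.9 − 25976.7 ≈ 4154.2 mm ≈ 4.15 m.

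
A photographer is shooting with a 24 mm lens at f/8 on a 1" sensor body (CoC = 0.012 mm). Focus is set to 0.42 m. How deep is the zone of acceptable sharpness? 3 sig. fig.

Hyperfocal distance H = f²/(N·c) + f = 24²/(8 × 0.012) + 24 = 576/0.096 + 24 ≈ 6024.0 mm ≈ 6.024 m.
Near limit Dn = s·(H − f)/(H + s − 2f) = 420 × (6024.0 − 24) / (6024.0 + 420 − 2 × 24) = 420 × 6000.0 / 6396.0 ≈ 393.996 mm.
Far limit Df = s·(H − f)/(H − s) = 420 × (6024.0 − 24) / (6024.0 − 420) = 420 × 6000.0 / 5604.0 ≈ 449.679 mm.
Depth of field = Df − Dn = 449.679 − 393.996 ≈ 55.683 mm.

55.7 mm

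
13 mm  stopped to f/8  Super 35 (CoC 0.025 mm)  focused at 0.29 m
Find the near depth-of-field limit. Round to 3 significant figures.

Hyperfocal distance H = f²/(N·c) + f = 13²/(8 × 0.025) + 13 = 169/0.2 + 13 ≈ 858.0 mm ≈ 0.858 m.
Near limit Dn = s·(H − f)/(H + s − 2f) = 290 × (858.0 − 13) / (858.0 + 290 − 2 × 13) = 290 × 845.0 / 1122.0 ≈ 218.40 mm.

218 mm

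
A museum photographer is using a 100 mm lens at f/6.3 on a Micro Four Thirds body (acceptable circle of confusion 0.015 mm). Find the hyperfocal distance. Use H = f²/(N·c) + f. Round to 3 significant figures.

Hyperfocal distance H = f²/(N·c) + f = 100²/(6.3 × 0.015) + 100 = 10000/0.0945 + 100 ≈ 105920.1 mm ≈ 106 m.

106 m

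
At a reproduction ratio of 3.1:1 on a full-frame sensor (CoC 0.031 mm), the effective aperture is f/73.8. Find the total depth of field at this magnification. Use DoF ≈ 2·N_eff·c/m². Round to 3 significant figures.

0.476 mm

At magnification m, DoF ≈ 2·N_eff·c/m² = 2 × 73.8 × 0.031 / 3.1² = 4.576 / 9.61 ≈ 0.476 mm.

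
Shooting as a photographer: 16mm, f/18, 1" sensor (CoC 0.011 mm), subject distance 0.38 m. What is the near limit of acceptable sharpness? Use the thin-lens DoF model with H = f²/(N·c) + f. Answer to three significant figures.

297 mm

Hyperfocal distance H = f²/(N·c) + f = 16²/(18 × 0.011) + 16 = 256/0.198 + 16 ≈ 1308.9 mm ≈ 1.309 m.
Near limit Dn = s·(H − f)/(H + s − 2f) = 380 × (1308.9 − 16) / (1308.9 + 380 − 2 × 16) = 380 × 1292.9 / 1656.9 ≈ 296.52 mm.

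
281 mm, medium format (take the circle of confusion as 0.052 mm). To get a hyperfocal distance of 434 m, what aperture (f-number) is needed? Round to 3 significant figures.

f/3.50

Rearrange H = f²/(N·c) + f for N: N = f² / ((H − f)·c).
N = 281² / ((434000 − 281) × 0.052) = 78961 / 22553 ≈ 3.50.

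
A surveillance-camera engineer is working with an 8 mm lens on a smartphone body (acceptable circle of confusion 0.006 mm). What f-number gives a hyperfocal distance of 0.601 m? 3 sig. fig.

f/18

Rearrange H = f²/(N·c) + f for N: N = f² / ((H − f)·c).
N = 8² / ((601 − 8) × 0.006) = 64 / 3.558 ≈ 18.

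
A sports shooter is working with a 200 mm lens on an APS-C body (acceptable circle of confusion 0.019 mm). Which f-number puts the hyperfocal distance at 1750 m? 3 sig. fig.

Rearrange H = f²/(N·c) + f for N: N = f² / ((H − f)·c).
N = 200² / ((1750000 − 200) × 0.019) = 40000 / 33246 ≈ 1.20.

f/1.20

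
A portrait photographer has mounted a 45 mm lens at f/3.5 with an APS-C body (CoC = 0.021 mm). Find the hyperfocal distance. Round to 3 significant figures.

27.6 m

Hyperfocal distance H = f²/(N·c) + f = 45²/(3.5 × 0.021) + 45 = 2025/0.0735 + 45 ≈ 27596.0 mm ≈ 27.6 m.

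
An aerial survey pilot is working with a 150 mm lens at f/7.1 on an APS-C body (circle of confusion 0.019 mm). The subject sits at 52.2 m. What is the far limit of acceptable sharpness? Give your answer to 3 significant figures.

Hyperfocal distance H = f²/(N·c) + f = 150²/(7.1 × 0.019) + 150 = 22500/0.1349 + 150 ≈ 166940.2 mm ≈ 166.9 m.
Far limit Df = s·(H − f)/(H − s) = 52200 × (166940.2 − 150) / (166940.2 − 52200) = 52200 × 166790.2 / 114740.2 ≈ 75880 mm ≈ 75.9 m.

75.9 m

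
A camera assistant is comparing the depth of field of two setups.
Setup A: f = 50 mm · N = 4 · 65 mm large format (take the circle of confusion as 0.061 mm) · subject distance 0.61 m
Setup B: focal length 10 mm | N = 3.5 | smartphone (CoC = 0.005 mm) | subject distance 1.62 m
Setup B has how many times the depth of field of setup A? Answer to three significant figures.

14.8

Setup A: H = 50²/(4×0.061) + 50 ≈ 10295.9 mm; DoF = Df − Dn = 645.268 − 578.388 ≈ 66.880 mm.
Setup B: H = 10²/(3.5×0.005) + 10 ≈ 5724.3 mm; DoF = Df − Dn = 2255.48 − 1263.90 ≈ 991.58 mm.
Ratio = 991.58 / 66.880 ≈ 14.8.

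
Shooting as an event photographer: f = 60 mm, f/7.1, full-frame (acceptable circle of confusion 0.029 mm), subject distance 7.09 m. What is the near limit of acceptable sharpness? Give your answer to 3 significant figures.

5.06 m

Hyperfocal distance H = f²/(N·c) + f = 60²/(7.1 × 0.029) + 60 = 3600/0.2059 + 60 ≈ 17544.2 mm ≈ 17.54 m.
Near limit Dn = s·(H − f)/(H + s − 2f) = 7090 × (17544.2 − 60) / (17544.2 + 7090 − 2 × 60) = 7090 × 17484.2 / 24514.2 ≈ 5056.8 mm ≈ 5.06 m.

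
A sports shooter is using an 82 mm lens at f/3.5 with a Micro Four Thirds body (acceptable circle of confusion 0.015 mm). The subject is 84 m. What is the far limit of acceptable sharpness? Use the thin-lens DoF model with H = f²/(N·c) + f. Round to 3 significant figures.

244 m

Hyperfocal distance H = f²/(N·c) + f = 82²/(3.5 × 0.015) + 82 = 6724/0.0525 + 82 ≈ 128158.2 mm ≈ 128.2 m.
Far limit Df = s·(H − f)/(H − s) = 84000 × (128158.2 − 82) / (128158.2 − 84000) = 84000 × 128076.2 / 44158.2 ≈ 243633 mm ≈ 244 m.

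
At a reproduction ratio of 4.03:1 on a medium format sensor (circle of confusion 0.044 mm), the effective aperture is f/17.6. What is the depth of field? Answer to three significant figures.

0.0954 mm

At magnification m, DoF ≈ 2·N_eff·c/m² = 2 × 17.6 × 0.044 / 4.03² = 1.549 / 16.24 ≈ 0.0954 mm.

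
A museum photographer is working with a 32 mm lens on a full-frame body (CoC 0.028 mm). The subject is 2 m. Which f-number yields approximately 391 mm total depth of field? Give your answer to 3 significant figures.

f/1.80

Write h = H − f = f²/(N·c). The thin-lens limits are Dn = s·h/(h + (s−f)) and Df = s·h/(h − (s−f)), so DoF = Df − Dn = 2·s·(s−f)·h / (h² − (s−f)²).
That is a quadratic in h: DoF·h² − 2·s·(s−f)·h − DoF·(s−f)² = 0 ⇒ h = (s−f)·(s + √(s² + DoF²)) / DoF = 1968 × (2000 + √(2000² + 391²)) / 391 = 1968 × (2000 + 2037.86) / 391 ≈ 20324 mm.
Then N = f²/(c·h) = 32² / (0.028 × 20324) = 1024 / 569.06 ≈ 1.80.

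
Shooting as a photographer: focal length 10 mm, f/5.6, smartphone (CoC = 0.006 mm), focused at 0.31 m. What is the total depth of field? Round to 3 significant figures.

63.1 mm

Hyperfocal distance H = f²/(N·c) + f = 10²/(5.6 × 0.006) + 10 = 100/0.0336 + 10 ≈ 2986.2 mm ≈ 2.986 m.
Near limit Dn = s·(H − f)/(H + s − 2f) = 310 × (2986.2 − 10) / (2986.2 + 310 − 2 × 10) = 310 × 2976.2 / 3276.2 ≈ 281.613 mm.
Far limit Df = s·(H − f)/(H − s) = 310 × (2986.2 − 10) / (2986.2 − 310) = 310 × 2976.2 / 2676.2 ≈ 344.751 mm.
Depth of field = Df − Dn = 344.751 − 281.613 ≈ 63.138 mm.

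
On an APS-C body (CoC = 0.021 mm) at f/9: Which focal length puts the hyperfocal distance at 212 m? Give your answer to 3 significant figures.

200 mm

From H = f²/(N·c) + f, with f ≪ H: f ≈ √(H·N·c) = √(212000 × 9 × 0.021) = √40068 ≈ 200.2 mm.
The +f correction barely moves this — solving exactly, f² + N·c·f − N·c·H = 0 ⇒ f = (−N·c + √((N·c)² + 4·N·c·H))/2 = (−0.189 + √160272)/2 ≈ 200.08 mm, so f ≈ 200 mm.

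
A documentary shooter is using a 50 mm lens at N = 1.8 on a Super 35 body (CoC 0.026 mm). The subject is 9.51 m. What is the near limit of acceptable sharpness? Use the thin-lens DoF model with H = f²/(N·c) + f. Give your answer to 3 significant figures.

Hyperfocal distance H = f²/(N·c) + f = 50²/(1.8 × 0.026) + 50 = 2500/0.0468 + 50 ≈ 53468.8 mm ≈ 53.47 m.
Near limit Dn = s·(H − f)/(H + s − 2f) = 9510 × (53468.8 − 50) / (53468.8 + 9510 − 2 × 50) = 9510 × 53418.8 / 62878.8 ≈ 8079.2 mm ≈ 8.08 m.

8.08 m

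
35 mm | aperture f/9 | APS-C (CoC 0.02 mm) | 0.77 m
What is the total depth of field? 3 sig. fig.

Hyperfocal distance H = f²/(N·c) + f = 35²/(9 × 0.02) + 35 = 1225/0.18 + 35 ≈ 6840.6 mm ≈ 6.841 m.
Near limit Dn = s·(H − f)/(H + s − 2f) = 770 × (6840.6 − 35) / (6840.6 + 770 − 2 × 35) = 770 × 6805.6 / 7540.6 ≈ 694.95 mm.
Far limit Df = s·(H − f)/(H − s) = 770 × (6840.6 − 35) / (6840.6 − 770) = 770 × 6805.6 / 6070.6 ≈ 863.23 mm.
Depth of field = Df − Dn = 863.23 − 694.95 ≈ 168.28 mm.

168 mm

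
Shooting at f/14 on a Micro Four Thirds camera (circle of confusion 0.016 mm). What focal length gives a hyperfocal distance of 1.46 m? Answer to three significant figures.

18.0 mm

From H = f²/(N·c) + f, with f ≪ H: f ≈ √(H·N·c) = √(1460 × 14 × 0.016) = √327.04 ≈ 18.08 mm.
Exact: f² + N·c·f − N·c·H = 0 ⇒ f = (−N·c + √((N·c)² + 4·N·c·H))/2 = (−0.224 + √1308.2)/2 ≈ 17.973 mm ≈ 18.0 mm.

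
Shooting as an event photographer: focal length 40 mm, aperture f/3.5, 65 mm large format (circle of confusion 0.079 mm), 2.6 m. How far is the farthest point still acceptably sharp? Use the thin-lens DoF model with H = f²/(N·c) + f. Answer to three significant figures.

Hyperfocal distance H = f²/(N·c) + f = 40²/(3.5 × 0.079) + 40 = 1600/0.2765 + 40 ≈ 5826.6 mm ≈ 5.827 m.
Far limit Df = s·(H − f)/(H − s) = 2600 × (5826.6 − 40) / (5826.6 − 2600) = 2600 × 5786.6 / 3226.6 ≈ 4662.8 mm ≈ 4.66 m.

4.66 m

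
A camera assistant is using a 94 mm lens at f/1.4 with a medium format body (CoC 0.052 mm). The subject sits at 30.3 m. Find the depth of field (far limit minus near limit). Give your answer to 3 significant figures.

16.1 m

Hyperfocal distance H = f²/(N·c) + f = 94²/(1.4 × 0.052) + 94 = 8836/0.0728 + 94 ≈ 121467.6 mm ≈ 121.5 m.
Near limit Dn = s·(H − f)/(H + s − 2f) = 30300 × (121467.6 − 94) / (121467.6 + 30300 − 2 × 94) = 30300 × 121373.6 / 151579.6 ≈ 24262 mm.
Far limit Df = s·(H − f)/(H − s) = 30300 × (121467.6 − 94) / (121467.6 − 30300) = 30300 × 121373.6 / 91167.6 ≈ 40339 mm.
Depth of field = Df − Dn = 40339 − 24262 ≈ 16077 mm ≈ 16.1 m.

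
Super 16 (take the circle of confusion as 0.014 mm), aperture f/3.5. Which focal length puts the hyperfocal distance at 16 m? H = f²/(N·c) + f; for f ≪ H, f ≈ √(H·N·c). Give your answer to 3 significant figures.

From H = f²/(N·c) + f, with f ≪ H: f ≈ √(H·N·c) = √(16000 × 3.5 × 0.014) = √784.00 ≈ 28.00 mm.
The +f correction barely moves this — solving exactly, f² + N·c·f − N·c·H = 0 ⇒ f = (−N·c + √((N·c)² + 4·N·c·H))/2 = (−0.049 + √3136.0)/2 ≈ 27.976 mm, so f ≈ 28.0 mm.

28.0 mm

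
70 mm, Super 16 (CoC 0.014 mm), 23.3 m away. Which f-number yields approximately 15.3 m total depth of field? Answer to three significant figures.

Write h = H − f = f²/(N·c). The thin-lens limits are Dn = s·h/(h + (s−f)) and Df = s·h/(h − (s−f)), so DoF = Df − Dn = 2·s·(s−f)·h / (h² − (s−f)²).
That is a quadratic in h: DoF·h² − 2·s·(s−f)·h − DoF·(s−f)² = 0 ⇒ h = (s−f)·(s + √(s² + DoF²)) / DoF = 23230 × (23300 + √(23300² + 15300²)) / 15300 = 23230 × (23300 + 27874.4) / 15300 ≈ 77698 mm.
Then N = f²/(c·h) = 70² / (0.014 × 77698) = 4900 / 1087.8 ≈ 4.50.

f/4.50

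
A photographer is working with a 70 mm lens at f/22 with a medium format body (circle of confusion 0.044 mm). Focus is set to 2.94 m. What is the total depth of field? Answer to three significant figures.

Hyperfocal distance H = f²/(N·c) + f = 70²/(22 × 0.044) + 70 = 4900/0.968 + 70 ≈ 5132.0 mm ≈ 5.132 m.
Near limit Dn = s·(H − f)/(H + s − 2f) = 2940 × (5132.0 − 70) / (5132.0 + 2940 − 2 × 70) = 2940 × 5062.0 / 7932.0 ≈ 1876.2 mm.
Far limit Df = s·(H − f)/(H − s) = 2940 × (5132.0 − 70) / (5132.0 − 2940) = 2940 × 5062.0 / 2192.0 ≈ 6789.4 mm.
Depth of field = Df − Dn = 6789.4 − 1876.2 ≈ 4913.2 mm ≈ 4.91 m.

4.91 m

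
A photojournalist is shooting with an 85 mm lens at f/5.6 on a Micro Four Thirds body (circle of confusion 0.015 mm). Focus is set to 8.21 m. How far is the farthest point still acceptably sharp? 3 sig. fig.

Hyperfocal distance H = f²/(N·c) + f = 85²/(5.6 × 0.015) + 85 = 7225/0.084 + 85 ≈ 86096.9 mm ≈ 86.10 m.
Far limit Df = s·(H − f)/(H − s) = 8210 × (86096.9 − 85) / (86096.9 − 8210) = 8210 × 86011.9 / 77886.9 ≈ 9066.5 mm ≈ 9.07 m.

9.07 m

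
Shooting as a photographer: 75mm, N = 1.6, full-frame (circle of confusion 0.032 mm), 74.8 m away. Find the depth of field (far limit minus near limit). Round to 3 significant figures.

Hyperfocal distance H = f²/(N·c) + f = 75²/(1.6 × 0.032) + 75 = 5625/0.0512 + 75 ≈ 109938.3 mm ≈ 109.9 m.
Near limit Dn = s·(H − f)/(H + s − 2f) = 74800 × (109938.3 − 75) / (109938.3 + 74800 − 2 × 75) = 74800 × 109863.3 / 184588.3 ≈ 44519 mm.
Far limit Df = s·(H − f)/(H − s) = 74800 × (109938.3 − 75) / (109938.3 − 74800) = 74800 × 109863.3 / 35138.3 ≈ 233870 mm.
Depth of field = Df − Dn = 233870 − 44519 ≈ 189351 mm ≈ 189 m.

189 m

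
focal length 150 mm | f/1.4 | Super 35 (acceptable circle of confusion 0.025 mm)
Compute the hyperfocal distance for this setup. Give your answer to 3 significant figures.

643 m

Hyperfocal distance H = f²/(N·c) + f = 150²/(1.4 × 0.025) + 150 = 22500/0.035 + 150 ≈ 643007.1 mm ≈ 643 m.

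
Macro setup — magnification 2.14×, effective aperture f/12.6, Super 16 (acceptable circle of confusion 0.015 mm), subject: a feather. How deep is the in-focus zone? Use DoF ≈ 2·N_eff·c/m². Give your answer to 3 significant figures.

0.0825 mm

At magnification m, DoF ≈ 2·N_eff·c/m² = 2 × 12.6 × 0.015 / 2.14² = 0.378 / 4.58 ≈ 0.0825 mm.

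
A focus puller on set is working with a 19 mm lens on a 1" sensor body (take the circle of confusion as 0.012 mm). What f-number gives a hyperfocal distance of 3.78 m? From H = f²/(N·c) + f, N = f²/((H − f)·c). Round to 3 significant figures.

f/8

Rearrange H = f²/(N·c) + f for N: N = f² / ((H − f)·c).
N = 19² / ((3780 − 19) × 0.012) = 361 / 45.13 ≈ 8.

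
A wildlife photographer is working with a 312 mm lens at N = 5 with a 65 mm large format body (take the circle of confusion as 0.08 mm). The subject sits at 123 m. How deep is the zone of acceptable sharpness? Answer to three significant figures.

Hyperfocal distance H = f²/(N·c) + f = 312²/(5 × 0.08) + 312 = 97344/0.4 + 312 ≈ 243672.0 mm ≈ 243.7 m.
Near limit Dn = s·(H − f)/(H + s − 2f) = 123000 × (243672.0 − 312) / (243672.0 + 123000 − 2 × 312) = 123000 × 243360.0 / 366048.0 ≈ 81774 mm.
Far limit Df = s·(H − f)/(H − s) = 123000 × (243672.0 − 312) / (243672.0 − 123000) = 123000 × 243360.0 / 120672.0 ≈ 248055 mm.
Depth of field = Df − Dn = 248055 − 81774 ≈ 166281 mm ≈ 166 m.

166 m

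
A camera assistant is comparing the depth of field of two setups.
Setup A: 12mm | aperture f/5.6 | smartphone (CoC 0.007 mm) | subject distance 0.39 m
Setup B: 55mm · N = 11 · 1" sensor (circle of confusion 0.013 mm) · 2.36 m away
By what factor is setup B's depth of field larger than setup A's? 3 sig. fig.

6.42

Setup A: H = 12²/(5.6×0.007) + 12 ≈ 3685.5 mm; DoF = Df − Dn = 434.734 − 353.613 ≈ 81.121 mm.
Setup B: H = 55²/(11×0.013) + 55 ≈ 21208.8 mm; DoF = Df − Dn = 2648.60 − 2128.11 ≈ 520.49 mm.
Ratio = 520.49 / 81.121 ≈ 6.42.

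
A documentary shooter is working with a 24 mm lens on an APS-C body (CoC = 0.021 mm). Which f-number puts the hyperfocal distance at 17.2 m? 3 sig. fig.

f/1.60

Rearrange H = f²/(N·c) + f for N: N = f² / ((H − f)·c).
N = 24² / ((17200 − 24) × 0.021) = 576 / 360.7 ≈ 1.60.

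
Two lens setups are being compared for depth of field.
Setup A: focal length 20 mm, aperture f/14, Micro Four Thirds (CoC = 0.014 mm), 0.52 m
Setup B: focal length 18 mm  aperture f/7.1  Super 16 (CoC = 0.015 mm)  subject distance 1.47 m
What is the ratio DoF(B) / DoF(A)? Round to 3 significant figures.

6.70

Setup A: H = 20²/(14×0.014) + 20 ≈ 2060.8 mm; DoF = Df − Dn = 688.74 − 417.67 ≈ 271.07 mm.
Setup B: H = 18²/(7.1×0.015) + 18 ≈ 3060.3 mm; DoF = Df − Dn = 2812.2 − 995.1 ≈ 1817.1 mm.
Ratio = 1817.1 / 271.07 ≈ 6.70.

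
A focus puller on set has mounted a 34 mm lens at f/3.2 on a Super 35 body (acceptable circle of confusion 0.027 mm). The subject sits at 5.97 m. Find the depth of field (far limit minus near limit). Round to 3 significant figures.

6.60 m

Hyperfocal distance H = f²/(N·c) + f = 34²/(3.2 × 0.027) + 34 = 1156/0.0864 + 34 ≈ 13413.6 mm ≈ 13.41 m.
Near limit Dn = s·(H − f)/(H + s − 2f) = 5970 × (13413.6 − 34) / (13413.6 + 5970 − 2 × 34) = 5970 × 13379.6 / 19315.6 ≈ 4135.3 mm.
Far limit Df = s·(H − f)/(H − s) = 5970 × (13413.6 − 34) / (13413.6 − 5970) = 5970 × 13379.6 / 7443.6 ≈ 10730.8 mm.
Depth of field = Df − Dn = 10730.8 − 4135.3 ≈ 6595.5 mm ≈ 6.60 m.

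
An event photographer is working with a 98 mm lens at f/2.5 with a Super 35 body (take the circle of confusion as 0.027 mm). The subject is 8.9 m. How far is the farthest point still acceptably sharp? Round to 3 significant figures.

9.49 m

Hyperfocal distance H = f²/(N·c) + f = 98²/(2.5 × 0.027) + 98 = 9604/0.0675 + 98 ≈ 142379.5 mm ≈ 142.4 m.
Far limit Df = s·(H − f)/(H − s) = 8900 × (142379.5 − 98) / (142379.5 − 8900) = 8900 × 142281.5 / 133479.5 ≈ 9486.9 mm ≈ 9.49 m.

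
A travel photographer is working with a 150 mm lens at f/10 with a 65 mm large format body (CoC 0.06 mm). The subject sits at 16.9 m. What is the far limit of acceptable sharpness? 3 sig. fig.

30.5 m

Hyperfocal distance H = f²/(N·c) + f = 150²/(10 × 0.06) + 150 = 22500/0.6 + 150 ≈ 37650.0 mm ≈ 37.65 m.
Far limit Df = s·(H − f)/(H − s) = 16900 × (37650.0 − 150) / (37650.0 − 16900) = 16900 × 37500.0 / 20750.0 ≈ 30542 mm ≈ 30.5 m.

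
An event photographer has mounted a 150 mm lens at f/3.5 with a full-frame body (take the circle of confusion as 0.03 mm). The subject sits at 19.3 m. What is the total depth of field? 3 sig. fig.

3.48 m

Hyperfocal distance H = f²/(N·c) + f = 150²/(3.5 × 0.03) + 150 = 22500/0.105 + 150 ≈ 214435.7 mm ≈ 214.4 m.
Near limit Dn = s·(H − f)/(H + s − 2f) = 19300 × (214435.7 − 150) / (214435.7 + 19300 − 2 × 150) = 19300 × 214285.7 / 233435.7 ≈ 17716.7 mm.
Far limit Df = s·(H − f)/(H − s) = 19300 × (214435.7 − 150) / (214435.7 − 19300) = 19300 × 214285.7 / 195135.7 ≈ 21194.0 mm.
Depth of field = Df − Dn = 21194.0 − 17716.7 ≈ 3477.3 mm ≈ 3.48 m.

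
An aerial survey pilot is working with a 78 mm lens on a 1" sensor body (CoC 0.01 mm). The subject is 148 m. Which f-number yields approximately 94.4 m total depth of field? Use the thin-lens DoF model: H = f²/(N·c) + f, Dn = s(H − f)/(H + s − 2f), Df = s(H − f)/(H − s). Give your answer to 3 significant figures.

f/1.20

Write h = H − f = f²/(N·c). The thin-lens limits are Dn = s·h/(h + (s−f)) and Df = s·h/(h − (s−f)), so DoF = Df − Dn = 2·s·(s−f)·h / (h² − (s−f)²).
That is a quadratic in h: DoF·h² − 2·s·(s−f)·h − DoF·(s−f)² = 0 ⇒ h = (s−f)·(s + √(s² + DoF²)) / DoF = 147922 × (148000 + √(148000² + 94400²)) / 94400 = 147922 × (148000 + 175543) / 94400 ≈ 506982 mm.
Then N = f²/(c·h) = 78² / (0.01 × 506982) = 6084 / 5069.8 ≈ 1.20.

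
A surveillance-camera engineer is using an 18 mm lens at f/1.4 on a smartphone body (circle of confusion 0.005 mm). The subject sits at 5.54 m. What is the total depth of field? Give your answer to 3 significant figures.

Hyperfocal distance H = f²/(N·c) + f = 18²/(1.4 × 0.005) + 18 = 324/0.007 + 18 ≈ 46303.7 mm ≈ 46.30 m.
Near limit Dn = s·(H − f)/(H + s − 2f) = 5540 × (46303.7 − 18) / (46303.7 + 5540 − 2 × 18) = 5540 × 46285.7 / 51807.7 ≈ 4949.5 mm.
Far limit Df = s·(H − f)/(H − s) = 5540 × (46303.7 − 18) / (46303.7 − 5540) = 5540 × 46285.7 / 40763.7 ≈ 6290.5 mm.
Depth of field = Df − Dn = 6290.5 − 4949.5 ≈ 1341.0 mm ≈ 1.34 m.

1.34 m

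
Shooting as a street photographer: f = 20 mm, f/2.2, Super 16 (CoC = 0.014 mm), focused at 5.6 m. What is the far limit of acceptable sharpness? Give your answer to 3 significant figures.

Hyperfocal distance H = f²/(N·c) + f = 20²/(2.2 × 0.014) + 20 = 400/0.0308 + 20 ≈ 13007.0 mm ≈ 13.01 m.
Far limit Df = s·(H − f)/(H − s) = 5600 × (13007.0 − 20) / (13007.0 − 5600) = 5600 × 12987.0 / 7407.0 ≈ 9818.7 mm ≈ 9.82 m.

9.82 m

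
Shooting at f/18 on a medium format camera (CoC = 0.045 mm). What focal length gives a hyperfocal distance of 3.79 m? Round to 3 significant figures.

55.0 mm

From H = f²/(N·c) + f, with f ≪ H: f ≈ √(H·N·c) = √(3790 × 18 × 0.045) = √3069.9 ≈ 55.41 mm.
Exact: f² + N·c·f − N·c·H = 0 ⇒ f = (−N·c + √((N·c)² + 4·N·c·H))/2 = (−0.81 + √12280)/2 ≈ 55.003 mm ≈ 55.0 mm.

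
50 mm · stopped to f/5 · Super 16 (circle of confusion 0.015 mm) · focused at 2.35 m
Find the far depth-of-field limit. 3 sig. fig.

2.52 m

Hyperfocal distance H = f²/(N·c) + f = 50²/(5 × 0.015) + 50 = 2500/0.075 + 50 ≈ 33383.3 mm ≈ 33.38 m.
Far limit Df = s·(H − f)/(H − s) = 2350 × (33383.3 − 50) / (33383.3 − 2350) = 2350 × 33333.3 / 31033.3 ≈ 2524.2 mm ≈ 2.52 m.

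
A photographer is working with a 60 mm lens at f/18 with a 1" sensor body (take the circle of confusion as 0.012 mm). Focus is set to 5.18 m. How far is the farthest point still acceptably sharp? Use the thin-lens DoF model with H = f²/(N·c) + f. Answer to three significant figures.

Hyperfocal distance H = f²/(N·c) + f = 60²/(18 × 0.012) + 60 = 3600/0.216 + 60 ≈ 16726.7 mm ≈ 16.73 m.
Far limit Df = s·(H − f)/(H − s) = 5180 × (16726.7 − 60) / (16726.7 − 5180) = 5180 × 16666.7 / 11546.7 ≈ 7476.9 mm ≈ 7.48 m.

7.48 m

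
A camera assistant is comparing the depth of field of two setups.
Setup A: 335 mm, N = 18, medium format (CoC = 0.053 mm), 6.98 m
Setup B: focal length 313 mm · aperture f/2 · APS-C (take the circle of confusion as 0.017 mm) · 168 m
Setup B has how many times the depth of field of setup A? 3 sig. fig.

Setup A: H = 335²/(18×0.053) + 335 ≈ 117971.3 mm; DoF = Df − Dn = 7397.89 − 6606.80 ≈ 791.09 mm.
Setup B: H = 313²/(2×0.017) + 313 ≈ 2881754.2 mm; DoF = Df − Dn = 178381 − 158761 ≈ 19620 mm.
Ratio = 19620 / 791.09 ≈ 24.8.

24.8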